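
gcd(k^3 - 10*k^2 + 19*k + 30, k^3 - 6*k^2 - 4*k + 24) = k - 6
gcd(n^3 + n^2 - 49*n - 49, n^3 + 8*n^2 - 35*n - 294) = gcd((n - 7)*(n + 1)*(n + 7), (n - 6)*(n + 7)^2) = n + 7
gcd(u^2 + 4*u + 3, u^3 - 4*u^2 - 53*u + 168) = 1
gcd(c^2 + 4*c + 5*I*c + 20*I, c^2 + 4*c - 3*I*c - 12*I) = c + 4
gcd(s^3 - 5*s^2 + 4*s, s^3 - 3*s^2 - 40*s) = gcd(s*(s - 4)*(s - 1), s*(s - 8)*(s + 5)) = s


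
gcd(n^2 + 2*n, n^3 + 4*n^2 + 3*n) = n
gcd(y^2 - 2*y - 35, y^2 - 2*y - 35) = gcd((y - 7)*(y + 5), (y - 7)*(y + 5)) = y^2 - 2*y - 35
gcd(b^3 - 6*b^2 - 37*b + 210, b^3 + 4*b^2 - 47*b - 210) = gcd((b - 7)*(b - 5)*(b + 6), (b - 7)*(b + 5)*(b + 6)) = b^2 - b - 42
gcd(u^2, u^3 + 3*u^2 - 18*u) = u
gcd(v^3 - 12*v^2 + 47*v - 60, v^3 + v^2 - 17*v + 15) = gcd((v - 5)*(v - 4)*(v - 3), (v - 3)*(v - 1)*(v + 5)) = v - 3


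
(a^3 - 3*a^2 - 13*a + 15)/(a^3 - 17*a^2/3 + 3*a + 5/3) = 3*(a + 3)/(3*a + 1)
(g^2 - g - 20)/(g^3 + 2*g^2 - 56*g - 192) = (g - 5)/(g^2 - 2*g - 48)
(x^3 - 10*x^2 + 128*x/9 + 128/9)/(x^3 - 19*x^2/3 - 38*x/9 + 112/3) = (3*x^2 - 22*x - 16)/(3*x^2 - 11*x - 42)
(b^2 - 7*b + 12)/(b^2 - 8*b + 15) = (b - 4)/(b - 5)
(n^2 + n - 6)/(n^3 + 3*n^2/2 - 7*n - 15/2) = 2*(n - 2)/(2*n^2 - 3*n - 5)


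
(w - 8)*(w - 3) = w^2 - 11*w + 24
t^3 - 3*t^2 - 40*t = t*(t - 8)*(t + 5)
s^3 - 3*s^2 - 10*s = s*(s - 5)*(s + 2)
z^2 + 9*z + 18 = (z + 3)*(z + 6)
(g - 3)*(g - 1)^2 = g^3 - 5*g^2 + 7*g - 3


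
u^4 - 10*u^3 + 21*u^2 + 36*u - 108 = (u - 6)*(u - 3)^2*(u + 2)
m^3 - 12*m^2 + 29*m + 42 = (m - 7)*(m - 6)*(m + 1)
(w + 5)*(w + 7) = w^2 + 12*w + 35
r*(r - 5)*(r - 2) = r^3 - 7*r^2 + 10*r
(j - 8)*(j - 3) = j^2 - 11*j + 24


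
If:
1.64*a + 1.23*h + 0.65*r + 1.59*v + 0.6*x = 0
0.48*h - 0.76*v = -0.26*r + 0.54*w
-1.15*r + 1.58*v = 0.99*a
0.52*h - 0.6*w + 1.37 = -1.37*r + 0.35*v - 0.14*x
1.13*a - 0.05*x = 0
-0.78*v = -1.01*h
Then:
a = 0.22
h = -0.73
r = -1.49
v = -0.95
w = -0.04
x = 5.02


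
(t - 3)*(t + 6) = t^2 + 3*t - 18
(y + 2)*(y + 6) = y^2 + 8*y + 12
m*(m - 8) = m^2 - 8*m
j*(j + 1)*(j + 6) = j^3 + 7*j^2 + 6*j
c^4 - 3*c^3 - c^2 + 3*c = c*(c - 3)*(c - 1)*(c + 1)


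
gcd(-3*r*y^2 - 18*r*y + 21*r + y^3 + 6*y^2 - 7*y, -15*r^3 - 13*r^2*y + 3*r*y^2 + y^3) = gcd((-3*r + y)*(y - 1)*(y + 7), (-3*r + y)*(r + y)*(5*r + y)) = -3*r + y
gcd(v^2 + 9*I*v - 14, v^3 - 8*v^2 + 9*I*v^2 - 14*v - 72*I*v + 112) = v^2 + 9*I*v - 14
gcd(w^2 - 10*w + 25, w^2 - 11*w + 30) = w - 5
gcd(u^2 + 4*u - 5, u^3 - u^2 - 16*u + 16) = u - 1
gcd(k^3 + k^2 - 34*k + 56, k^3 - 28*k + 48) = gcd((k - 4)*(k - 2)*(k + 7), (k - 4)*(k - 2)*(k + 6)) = k^2 - 6*k + 8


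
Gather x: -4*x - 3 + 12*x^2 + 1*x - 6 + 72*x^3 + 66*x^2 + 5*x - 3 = 72*x^3 + 78*x^2 + 2*x - 12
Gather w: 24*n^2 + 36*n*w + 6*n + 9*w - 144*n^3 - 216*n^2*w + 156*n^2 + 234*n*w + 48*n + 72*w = -144*n^3 + 180*n^2 + 54*n + w*(-216*n^2 + 270*n + 81)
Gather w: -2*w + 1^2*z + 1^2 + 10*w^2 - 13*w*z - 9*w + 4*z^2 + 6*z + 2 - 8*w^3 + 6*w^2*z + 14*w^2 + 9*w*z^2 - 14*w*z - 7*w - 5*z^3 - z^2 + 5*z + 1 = -8*w^3 + w^2*(6*z + 24) + w*(9*z^2 - 27*z - 18) - 5*z^3 + 3*z^2 + 12*z + 4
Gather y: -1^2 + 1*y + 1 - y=0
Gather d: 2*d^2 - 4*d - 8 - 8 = 2*d^2 - 4*d - 16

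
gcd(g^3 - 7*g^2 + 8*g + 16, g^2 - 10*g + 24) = g - 4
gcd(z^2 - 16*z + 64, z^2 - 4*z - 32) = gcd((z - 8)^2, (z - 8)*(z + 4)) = z - 8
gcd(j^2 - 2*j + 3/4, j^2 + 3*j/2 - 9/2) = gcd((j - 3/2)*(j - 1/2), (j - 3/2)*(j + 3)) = j - 3/2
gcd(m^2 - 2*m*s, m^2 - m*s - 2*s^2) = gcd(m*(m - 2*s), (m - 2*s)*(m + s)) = -m + 2*s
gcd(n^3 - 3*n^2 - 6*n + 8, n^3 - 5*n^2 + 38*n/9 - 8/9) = n - 4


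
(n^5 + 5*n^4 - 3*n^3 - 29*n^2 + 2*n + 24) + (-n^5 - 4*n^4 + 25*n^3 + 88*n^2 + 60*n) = n^4 + 22*n^3 + 59*n^2 + 62*n + 24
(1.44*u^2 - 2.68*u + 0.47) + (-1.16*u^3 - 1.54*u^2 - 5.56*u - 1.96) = -1.16*u^3 - 0.1*u^2 - 8.24*u - 1.49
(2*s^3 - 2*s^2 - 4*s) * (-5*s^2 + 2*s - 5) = -10*s^5 + 14*s^4 + 6*s^3 + 2*s^2 + 20*s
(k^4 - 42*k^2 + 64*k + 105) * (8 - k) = -k^5 + 8*k^4 + 42*k^3 - 400*k^2 + 407*k + 840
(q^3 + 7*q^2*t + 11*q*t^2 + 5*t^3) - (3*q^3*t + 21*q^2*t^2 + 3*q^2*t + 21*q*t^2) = -3*q^3*t + q^3 - 21*q^2*t^2 + 4*q^2*t - 10*q*t^2 + 5*t^3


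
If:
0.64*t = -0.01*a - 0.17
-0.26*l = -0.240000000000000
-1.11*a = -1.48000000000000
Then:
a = 1.33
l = 0.92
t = -0.29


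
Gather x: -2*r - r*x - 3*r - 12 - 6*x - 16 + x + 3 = -5*r + x*(-r - 5) - 25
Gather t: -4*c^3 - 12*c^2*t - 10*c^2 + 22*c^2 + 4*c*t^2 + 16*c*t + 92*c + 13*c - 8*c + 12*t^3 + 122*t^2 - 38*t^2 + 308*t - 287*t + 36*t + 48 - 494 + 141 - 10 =-4*c^3 + 12*c^2 + 97*c + 12*t^3 + t^2*(4*c + 84) + t*(-12*c^2 + 16*c + 57) - 315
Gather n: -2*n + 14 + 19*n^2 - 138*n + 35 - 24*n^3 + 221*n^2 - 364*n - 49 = -24*n^3 + 240*n^2 - 504*n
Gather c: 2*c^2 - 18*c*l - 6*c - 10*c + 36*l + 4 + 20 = 2*c^2 + c*(-18*l - 16) + 36*l + 24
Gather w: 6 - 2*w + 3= 9 - 2*w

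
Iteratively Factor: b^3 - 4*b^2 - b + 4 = (b + 1)*(b^2 - 5*b + 4) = (b - 1)*(b + 1)*(b - 4)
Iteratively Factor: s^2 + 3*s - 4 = (s - 1)*(s + 4)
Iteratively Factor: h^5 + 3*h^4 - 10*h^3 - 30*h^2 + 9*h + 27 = (h - 3)*(h^4 + 6*h^3 + 8*h^2 - 6*h - 9) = (h - 3)*(h - 1)*(h^3 + 7*h^2 + 15*h + 9) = (h - 3)*(h - 1)*(h + 3)*(h^2 + 4*h + 3) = (h - 3)*(h - 1)*(h + 1)*(h + 3)*(h + 3)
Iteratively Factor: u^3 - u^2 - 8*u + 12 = (u - 2)*(u^2 + u - 6) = (u - 2)^2*(u + 3)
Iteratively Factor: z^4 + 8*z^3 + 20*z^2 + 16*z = (z + 4)*(z^3 + 4*z^2 + 4*z) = (z + 2)*(z + 4)*(z^2 + 2*z) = z*(z + 2)*(z + 4)*(z + 2)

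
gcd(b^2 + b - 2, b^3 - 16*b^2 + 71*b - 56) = b - 1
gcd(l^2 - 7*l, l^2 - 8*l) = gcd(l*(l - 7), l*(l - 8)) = l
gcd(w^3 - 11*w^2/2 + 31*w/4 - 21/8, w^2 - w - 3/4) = w - 3/2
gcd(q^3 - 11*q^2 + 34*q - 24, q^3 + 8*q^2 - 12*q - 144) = q - 4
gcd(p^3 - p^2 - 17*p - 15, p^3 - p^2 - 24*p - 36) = p + 3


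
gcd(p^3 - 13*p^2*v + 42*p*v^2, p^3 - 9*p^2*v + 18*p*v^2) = p^2 - 6*p*v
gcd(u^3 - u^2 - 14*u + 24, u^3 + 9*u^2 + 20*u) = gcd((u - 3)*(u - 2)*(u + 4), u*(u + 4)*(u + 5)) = u + 4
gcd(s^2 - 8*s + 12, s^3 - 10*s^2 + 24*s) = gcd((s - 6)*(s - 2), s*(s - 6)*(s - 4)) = s - 6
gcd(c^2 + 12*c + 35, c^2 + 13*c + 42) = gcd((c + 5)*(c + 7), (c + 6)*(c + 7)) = c + 7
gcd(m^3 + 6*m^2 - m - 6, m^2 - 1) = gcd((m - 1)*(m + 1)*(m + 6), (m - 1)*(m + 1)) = m^2 - 1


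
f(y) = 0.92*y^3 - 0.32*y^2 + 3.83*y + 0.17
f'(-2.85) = 28.07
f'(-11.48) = 374.92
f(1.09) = 5.16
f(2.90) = 31.02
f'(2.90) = 25.19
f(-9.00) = -730.90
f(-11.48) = -1477.89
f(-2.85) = -34.64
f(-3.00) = -39.04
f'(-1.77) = 13.61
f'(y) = 2.76*y^2 - 0.64*y + 3.83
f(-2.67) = -29.85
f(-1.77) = -12.71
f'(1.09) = 6.41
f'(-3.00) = 30.59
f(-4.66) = -117.73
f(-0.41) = -1.52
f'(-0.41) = 4.56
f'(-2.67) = 25.21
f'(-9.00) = 233.15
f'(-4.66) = 66.75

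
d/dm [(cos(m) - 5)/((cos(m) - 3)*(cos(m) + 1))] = (cos(m)^2 - 10*cos(m) + 13)*sin(m)/((cos(m) - 3)^2*(cos(m) + 1)^2)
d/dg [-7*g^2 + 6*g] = 6 - 14*g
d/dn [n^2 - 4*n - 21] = 2*n - 4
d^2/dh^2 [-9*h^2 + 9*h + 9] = -18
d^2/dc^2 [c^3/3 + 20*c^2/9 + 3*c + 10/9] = 2*c + 40/9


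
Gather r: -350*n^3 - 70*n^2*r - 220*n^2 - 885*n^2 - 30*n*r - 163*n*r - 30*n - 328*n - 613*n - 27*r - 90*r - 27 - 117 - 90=-350*n^3 - 1105*n^2 - 971*n + r*(-70*n^2 - 193*n - 117) - 234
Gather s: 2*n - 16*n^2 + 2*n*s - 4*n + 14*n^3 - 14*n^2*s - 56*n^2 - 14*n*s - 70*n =14*n^3 - 72*n^2 - 72*n + s*(-14*n^2 - 12*n)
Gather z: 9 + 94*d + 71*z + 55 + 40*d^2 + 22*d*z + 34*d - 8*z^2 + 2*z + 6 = 40*d^2 + 128*d - 8*z^2 + z*(22*d + 73) + 70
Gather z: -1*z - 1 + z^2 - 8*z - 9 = z^2 - 9*z - 10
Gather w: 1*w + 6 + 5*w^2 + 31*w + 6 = 5*w^2 + 32*w + 12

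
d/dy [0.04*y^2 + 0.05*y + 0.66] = 0.08*y + 0.05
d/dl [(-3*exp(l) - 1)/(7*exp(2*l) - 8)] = (21*exp(2*l) + 14*exp(l) + 24)*exp(l)/(49*exp(4*l) - 112*exp(2*l) + 64)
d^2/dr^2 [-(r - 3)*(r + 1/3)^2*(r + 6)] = -12*r^2 - 22*r + 286/9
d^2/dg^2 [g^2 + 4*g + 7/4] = 2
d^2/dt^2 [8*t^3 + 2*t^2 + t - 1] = 48*t + 4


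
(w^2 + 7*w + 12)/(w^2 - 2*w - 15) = (w + 4)/(w - 5)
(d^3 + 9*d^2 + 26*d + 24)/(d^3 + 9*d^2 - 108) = (d^3 + 9*d^2 + 26*d + 24)/(d^3 + 9*d^2 - 108)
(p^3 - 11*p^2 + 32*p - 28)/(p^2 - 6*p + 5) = (p^3 - 11*p^2 + 32*p - 28)/(p^2 - 6*p + 5)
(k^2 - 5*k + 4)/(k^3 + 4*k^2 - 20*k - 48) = (k - 1)/(k^2 + 8*k + 12)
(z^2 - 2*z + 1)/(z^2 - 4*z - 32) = (-z^2 + 2*z - 1)/(-z^2 + 4*z + 32)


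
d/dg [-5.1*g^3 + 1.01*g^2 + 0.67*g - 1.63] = -15.3*g^2 + 2.02*g + 0.67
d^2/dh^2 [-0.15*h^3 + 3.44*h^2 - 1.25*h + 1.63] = 6.88 - 0.9*h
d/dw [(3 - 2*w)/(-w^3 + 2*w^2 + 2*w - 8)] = (-4*w^3 + 13*w^2 - 12*w + 10)/(w^6 - 4*w^5 + 24*w^3 - 28*w^2 - 32*w + 64)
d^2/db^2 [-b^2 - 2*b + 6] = -2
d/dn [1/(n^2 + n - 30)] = (-2*n - 1)/(n^2 + n - 30)^2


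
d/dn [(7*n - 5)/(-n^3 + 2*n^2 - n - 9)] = (-7*n^3 + 14*n^2 - 7*n + (7*n - 5)*(3*n^2 - 4*n + 1) - 63)/(n^3 - 2*n^2 + n + 9)^2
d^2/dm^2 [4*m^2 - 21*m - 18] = 8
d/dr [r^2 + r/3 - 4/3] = 2*r + 1/3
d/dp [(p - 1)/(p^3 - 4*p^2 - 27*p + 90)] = (p^3 - 4*p^2 - 27*p + (p - 1)*(-3*p^2 + 8*p + 27) + 90)/(p^3 - 4*p^2 - 27*p + 90)^2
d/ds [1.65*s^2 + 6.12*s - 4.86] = 3.3*s + 6.12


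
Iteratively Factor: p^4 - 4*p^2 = (p + 2)*(p^3 - 2*p^2) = p*(p + 2)*(p^2 - 2*p) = p^2*(p + 2)*(p - 2)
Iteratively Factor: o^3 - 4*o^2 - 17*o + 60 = (o + 4)*(o^2 - 8*o + 15) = (o - 3)*(o + 4)*(o - 5)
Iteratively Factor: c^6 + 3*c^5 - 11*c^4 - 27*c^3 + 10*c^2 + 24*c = (c - 1)*(c^5 + 4*c^4 - 7*c^3 - 34*c^2 - 24*c) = (c - 1)*(c + 1)*(c^4 + 3*c^3 - 10*c^2 - 24*c) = (c - 1)*(c + 1)*(c + 2)*(c^3 + c^2 - 12*c) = c*(c - 1)*(c + 1)*(c + 2)*(c^2 + c - 12) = c*(c - 1)*(c + 1)*(c + 2)*(c + 4)*(c - 3)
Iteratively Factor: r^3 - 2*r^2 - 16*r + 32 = (r + 4)*(r^2 - 6*r + 8) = (r - 2)*(r + 4)*(r - 4)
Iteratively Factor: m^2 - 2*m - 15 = (m - 5)*(m + 3)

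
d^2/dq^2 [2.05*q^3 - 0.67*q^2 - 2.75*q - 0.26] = 12.3*q - 1.34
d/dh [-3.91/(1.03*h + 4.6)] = 4.0273/(1.03*h + 4.6)^2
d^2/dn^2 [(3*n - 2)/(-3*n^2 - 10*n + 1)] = 2*(-4*(3*n - 2)*(3*n + 5)^2 + 3*(9*n + 8)*(3*n^2 + 10*n - 1))/(3*n^2 + 10*n - 1)^3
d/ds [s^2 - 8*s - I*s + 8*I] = 2*s - 8 - I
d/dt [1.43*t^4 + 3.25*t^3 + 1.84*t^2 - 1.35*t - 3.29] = 5.72*t^3 + 9.75*t^2 + 3.68*t - 1.35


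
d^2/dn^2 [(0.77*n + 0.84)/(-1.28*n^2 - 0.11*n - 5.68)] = (-(0.77*n + 0.84)*(2.56*n + 0.11)*(5.12*n + 0.22) + (5.9136*n + 2.3198)*(1.28*n^2 + 0.11*n + 5.68))/(1.28*n^2 + 0.11*n + 5.68)^3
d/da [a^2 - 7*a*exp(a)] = -7*a*exp(a) + 2*a - 7*exp(a)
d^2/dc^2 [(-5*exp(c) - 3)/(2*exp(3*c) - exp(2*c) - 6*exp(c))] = (-80*exp(5*c) - 78*exp(4*c) - 179*exp(3*c) + 90*exp(2*c) - 54*exp(c) - 108)*exp(-c)/(8*exp(6*c) - 12*exp(5*c) - 66*exp(4*c) + 71*exp(3*c) + 198*exp(2*c) - 108*exp(c) - 216)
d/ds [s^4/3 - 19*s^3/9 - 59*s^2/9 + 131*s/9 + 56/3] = 4*s^3/3 - 19*s^2/3 - 118*s/9 + 131/9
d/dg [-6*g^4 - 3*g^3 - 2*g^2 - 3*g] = -24*g^3 - 9*g^2 - 4*g - 3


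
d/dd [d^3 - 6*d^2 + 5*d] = 3*d^2 - 12*d + 5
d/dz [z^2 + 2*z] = 2*z + 2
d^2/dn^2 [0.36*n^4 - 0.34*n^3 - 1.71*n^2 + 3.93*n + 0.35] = 4.32*n^2 - 2.04*n - 3.42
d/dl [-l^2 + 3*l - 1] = 3 - 2*l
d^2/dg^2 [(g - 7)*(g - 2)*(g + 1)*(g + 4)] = 12*g^2 - 24*g - 54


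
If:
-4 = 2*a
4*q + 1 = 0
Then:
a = -2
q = -1/4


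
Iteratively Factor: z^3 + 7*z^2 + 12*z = (z + 3)*(z^2 + 4*z) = z*(z + 3)*(z + 4)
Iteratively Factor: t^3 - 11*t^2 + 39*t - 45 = (t - 3)*(t^2 - 8*t + 15) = (t - 3)^2*(t - 5)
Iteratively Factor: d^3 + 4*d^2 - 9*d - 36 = (d - 3)*(d^2 + 7*d + 12) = (d - 3)*(d + 3)*(d + 4)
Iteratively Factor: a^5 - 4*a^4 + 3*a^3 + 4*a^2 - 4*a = (a + 1)*(a^4 - 5*a^3 + 8*a^2 - 4*a) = (a - 1)*(a + 1)*(a^3 - 4*a^2 + 4*a) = a*(a - 1)*(a + 1)*(a^2 - 4*a + 4) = a*(a - 2)*(a - 1)*(a + 1)*(a - 2)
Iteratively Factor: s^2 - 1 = (s + 1)*(s - 1)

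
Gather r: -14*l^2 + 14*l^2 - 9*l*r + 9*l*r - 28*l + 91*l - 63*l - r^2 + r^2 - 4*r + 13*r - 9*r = 0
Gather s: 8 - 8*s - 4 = 4 - 8*s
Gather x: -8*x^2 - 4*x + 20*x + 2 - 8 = -8*x^2 + 16*x - 6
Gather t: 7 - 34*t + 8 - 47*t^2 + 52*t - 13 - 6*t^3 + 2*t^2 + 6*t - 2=-6*t^3 - 45*t^2 + 24*t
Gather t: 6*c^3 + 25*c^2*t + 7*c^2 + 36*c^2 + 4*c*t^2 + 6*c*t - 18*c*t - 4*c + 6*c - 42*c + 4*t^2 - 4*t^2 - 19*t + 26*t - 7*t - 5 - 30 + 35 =6*c^3 + 43*c^2 + 4*c*t^2 - 40*c + t*(25*c^2 - 12*c)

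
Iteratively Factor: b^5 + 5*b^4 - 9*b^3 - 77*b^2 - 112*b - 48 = (b + 4)*(b^4 + b^3 - 13*b^2 - 25*b - 12) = (b + 1)*(b + 4)*(b^3 - 13*b - 12) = (b + 1)*(b + 3)*(b + 4)*(b^2 - 3*b - 4) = (b - 4)*(b + 1)*(b + 3)*(b + 4)*(b + 1)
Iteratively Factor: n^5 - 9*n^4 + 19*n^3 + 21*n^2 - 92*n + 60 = (n - 2)*(n^4 - 7*n^3 + 5*n^2 + 31*n - 30) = (n - 3)*(n - 2)*(n^3 - 4*n^2 - 7*n + 10) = (n - 3)*(n - 2)*(n - 1)*(n^2 - 3*n - 10) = (n - 3)*(n - 2)*(n - 1)*(n + 2)*(n - 5)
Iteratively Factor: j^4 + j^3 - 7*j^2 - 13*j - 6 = (j + 1)*(j^3 - 7*j - 6) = (j + 1)^2*(j^2 - j - 6) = (j - 3)*(j + 1)^2*(j + 2)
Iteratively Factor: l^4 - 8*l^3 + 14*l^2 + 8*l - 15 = (l - 1)*(l^3 - 7*l^2 + 7*l + 15) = (l - 5)*(l - 1)*(l^2 - 2*l - 3) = (l - 5)*(l - 3)*(l - 1)*(l + 1)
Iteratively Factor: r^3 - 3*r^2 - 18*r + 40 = (r - 5)*(r^2 + 2*r - 8) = (r - 5)*(r - 2)*(r + 4)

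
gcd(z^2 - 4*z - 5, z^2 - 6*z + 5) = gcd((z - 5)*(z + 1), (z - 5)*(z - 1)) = z - 5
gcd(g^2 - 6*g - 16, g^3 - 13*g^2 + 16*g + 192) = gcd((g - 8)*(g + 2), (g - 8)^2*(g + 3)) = g - 8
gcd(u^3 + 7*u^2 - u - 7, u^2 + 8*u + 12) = 1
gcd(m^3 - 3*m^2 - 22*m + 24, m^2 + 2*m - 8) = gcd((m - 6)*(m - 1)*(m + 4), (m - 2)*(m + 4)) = m + 4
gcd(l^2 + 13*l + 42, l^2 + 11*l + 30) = l + 6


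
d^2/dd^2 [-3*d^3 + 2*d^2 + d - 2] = 4 - 18*d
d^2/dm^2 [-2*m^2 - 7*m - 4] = -4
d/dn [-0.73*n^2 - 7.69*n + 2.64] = -1.46*n - 7.69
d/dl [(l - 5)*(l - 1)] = 2*l - 6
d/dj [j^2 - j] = 2*j - 1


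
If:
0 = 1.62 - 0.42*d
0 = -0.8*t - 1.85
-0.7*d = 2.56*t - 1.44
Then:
No Solution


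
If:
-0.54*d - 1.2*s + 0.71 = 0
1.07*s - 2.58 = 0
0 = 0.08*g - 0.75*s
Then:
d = -4.04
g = 22.61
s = 2.41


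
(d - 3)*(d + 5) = d^2 + 2*d - 15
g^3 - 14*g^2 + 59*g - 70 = (g - 7)*(g - 5)*(g - 2)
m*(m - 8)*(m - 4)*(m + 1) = m^4 - 11*m^3 + 20*m^2 + 32*m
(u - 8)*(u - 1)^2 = u^3 - 10*u^2 + 17*u - 8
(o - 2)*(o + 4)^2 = o^3 + 6*o^2 - 32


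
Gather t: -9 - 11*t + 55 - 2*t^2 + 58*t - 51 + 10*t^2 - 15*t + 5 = 8*t^2 + 32*t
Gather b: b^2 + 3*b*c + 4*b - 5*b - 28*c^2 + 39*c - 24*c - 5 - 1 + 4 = b^2 + b*(3*c - 1) - 28*c^2 + 15*c - 2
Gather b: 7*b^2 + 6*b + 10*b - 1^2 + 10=7*b^2 + 16*b + 9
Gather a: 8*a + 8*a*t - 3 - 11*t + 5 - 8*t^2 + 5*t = a*(8*t + 8) - 8*t^2 - 6*t + 2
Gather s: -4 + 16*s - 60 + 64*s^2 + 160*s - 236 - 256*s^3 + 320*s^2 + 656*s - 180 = -256*s^3 + 384*s^2 + 832*s - 480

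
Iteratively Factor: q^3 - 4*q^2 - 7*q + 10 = (q + 2)*(q^2 - 6*q + 5) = (q - 5)*(q + 2)*(q - 1)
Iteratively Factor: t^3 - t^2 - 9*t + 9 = (t - 3)*(t^2 + 2*t - 3) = (t - 3)*(t - 1)*(t + 3)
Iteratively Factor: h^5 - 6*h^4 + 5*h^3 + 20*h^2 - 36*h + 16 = (h - 2)*(h^4 - 4*h^3 - 3*h^2 + 14*h - 8) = (h - 2)*(h - 1)*(h^3 - 3*h^2 - 6*h + 8) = (h - 2)*(h - 1)*(h + 2)*(h^2 - 5*h + 4) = (h - 2)*(h - 1)^2*(h + 2)*(h - 4)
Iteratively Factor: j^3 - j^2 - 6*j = (j + 2)*(j^2 - 3*j) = (j - 3)*(j + 2)*(j)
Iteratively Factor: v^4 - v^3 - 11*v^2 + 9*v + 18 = (v + 3)*(v^3 - 4*v^2 + v + 6) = (v + 1)*(v + 3)*(v^2 - 5*v + 6) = (v - 2)*(v + 1)*(v + 3)*(v - 3)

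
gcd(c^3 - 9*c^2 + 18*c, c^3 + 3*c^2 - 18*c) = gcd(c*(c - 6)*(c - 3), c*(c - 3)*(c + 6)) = c^2 - 3*c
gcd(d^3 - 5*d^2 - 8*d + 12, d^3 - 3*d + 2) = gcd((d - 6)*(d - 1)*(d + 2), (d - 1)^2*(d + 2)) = d^2 + d - 2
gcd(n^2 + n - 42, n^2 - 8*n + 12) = n - 6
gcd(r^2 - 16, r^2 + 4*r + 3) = 1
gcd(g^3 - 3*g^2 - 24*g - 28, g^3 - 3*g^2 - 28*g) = g - 7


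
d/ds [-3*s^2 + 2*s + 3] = 2 - 6*s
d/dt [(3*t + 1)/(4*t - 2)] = -5/(2*(2*t - 1)^2)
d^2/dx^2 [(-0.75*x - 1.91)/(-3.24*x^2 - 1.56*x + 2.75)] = ((0.75*x + 1.91)*(6.48*x + 1.56)*(12.96*x + 3.12) - (14.58*x + 14.7168)*(3.24*x^2 + 1.56*x - 2.75))/(3.24*x^2 + 1.56*x - 2.75)^3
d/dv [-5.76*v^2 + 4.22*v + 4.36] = 4.22 - 11.52*v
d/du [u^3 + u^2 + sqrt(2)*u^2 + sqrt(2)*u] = 3*u^2 + 2*u + 2*sqrt(2)*u + sqrt(2)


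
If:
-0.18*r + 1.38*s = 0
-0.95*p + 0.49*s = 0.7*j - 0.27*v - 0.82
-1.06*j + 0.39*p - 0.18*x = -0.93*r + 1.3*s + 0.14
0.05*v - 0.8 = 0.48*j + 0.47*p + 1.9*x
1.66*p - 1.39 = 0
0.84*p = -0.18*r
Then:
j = -2.61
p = 0.84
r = -3.91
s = -0.51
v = -5.92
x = -0.13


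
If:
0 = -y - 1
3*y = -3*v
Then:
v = 1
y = -1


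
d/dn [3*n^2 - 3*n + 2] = 6*n - 3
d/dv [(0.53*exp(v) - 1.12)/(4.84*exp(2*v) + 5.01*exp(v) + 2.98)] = (-2.5652*exp(2*v) + 10.8416*exp(v) + 7.1906)*exp(v)/(23.4256*exp(4*v) + 48.4968*exp(3*v) + 53.9465*exp(2*v) + 29.8596*exp(v) + 8.8804)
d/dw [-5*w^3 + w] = 1 - 15*w^2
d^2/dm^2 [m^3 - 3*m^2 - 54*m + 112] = 6*m - 6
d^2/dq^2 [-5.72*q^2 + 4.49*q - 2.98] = -11.4400000000000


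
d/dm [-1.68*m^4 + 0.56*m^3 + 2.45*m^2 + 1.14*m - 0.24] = -6.72*m^3 + 1.68*m^2 + 4.9*m + 1.14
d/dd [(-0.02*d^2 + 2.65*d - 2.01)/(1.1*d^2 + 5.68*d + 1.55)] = (-3.0286*d^2 + 4.36*d + 15.5243)/(1.21*d^4 + 12.496*d^3 + 35.6724*d^2 + 17.608*d + 2.4025)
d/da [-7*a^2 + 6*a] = 6 - 14*a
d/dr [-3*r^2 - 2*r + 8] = -6*r - 2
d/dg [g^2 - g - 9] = 2*g - 1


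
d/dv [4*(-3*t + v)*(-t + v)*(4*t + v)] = -52*t^2 + 12*v^2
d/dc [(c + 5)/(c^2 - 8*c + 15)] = (c^2 - 8*c - 2*(c - 4)*(c + 5) + 15)/(c^2 - 8*c + 15)^2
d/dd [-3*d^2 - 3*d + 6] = -6*d - 3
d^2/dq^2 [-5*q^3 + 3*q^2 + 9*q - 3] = 6 - 30*q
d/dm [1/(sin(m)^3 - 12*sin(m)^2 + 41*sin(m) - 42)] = (-3*sin(m)^2 + 24*sin(m) - 41)*cos(m)/(sin(m)^3 - 12*sin(m)^2 + 41*sin(m) - 42)^2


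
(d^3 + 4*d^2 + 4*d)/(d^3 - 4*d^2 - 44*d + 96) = d*(d^2 + 4*d + 4)/(d^3 - 4*d^2 - 44*d + 96)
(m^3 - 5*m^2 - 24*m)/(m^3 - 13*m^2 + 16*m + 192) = m/(m - 8)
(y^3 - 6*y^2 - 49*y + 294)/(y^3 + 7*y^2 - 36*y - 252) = (y - 7)/(y + 6)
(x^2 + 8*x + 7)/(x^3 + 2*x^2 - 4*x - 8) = (x^2 + 8*x + 7)/(x^3 + 2*x^2 - 4*x - 8)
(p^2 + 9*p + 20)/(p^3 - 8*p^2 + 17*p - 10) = (p^2 + 9*p + 20)/(p^3 - 8*p^2 + 17*p - 10)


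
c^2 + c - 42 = (c - 6)*(c + 7)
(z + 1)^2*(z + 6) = z^3 + 8*z^2 + 13*z + 6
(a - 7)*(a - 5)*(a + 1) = a^3 - 11*a^2 + 23*a + 35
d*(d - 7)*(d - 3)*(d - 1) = d^4 - 11*d^3 + 31*d^2 - 21*d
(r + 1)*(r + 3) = r^2 + 4*r + 3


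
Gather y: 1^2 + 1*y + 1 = y + 2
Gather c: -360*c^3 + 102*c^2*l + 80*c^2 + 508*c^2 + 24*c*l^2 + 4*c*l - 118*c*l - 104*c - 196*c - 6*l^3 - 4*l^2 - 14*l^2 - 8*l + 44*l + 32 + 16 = -360*c^3 + c^2*(102*l + 588) + c*(24*l^2 - 114*l - 300) - 6*l^3 - 18*l^2 + 36*l + 48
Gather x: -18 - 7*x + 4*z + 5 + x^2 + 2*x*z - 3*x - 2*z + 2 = x^2 + x*(2*z - 10) + 2*z - 11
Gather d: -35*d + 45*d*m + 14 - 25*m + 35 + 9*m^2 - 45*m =d*(45*m - 35) + 9*m^2 - 70*m + 49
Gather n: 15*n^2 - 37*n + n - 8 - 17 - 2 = 15*n^2 - 36*n - 27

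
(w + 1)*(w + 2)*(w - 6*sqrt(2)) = w^3 - 6*sqrt(2)*w^2 + 3*w^2 - 18*sqrt(2)*w + 2*w - 12*sqrt(2)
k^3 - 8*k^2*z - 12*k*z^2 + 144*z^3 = (k - 6*z)^2*(k + 4*z)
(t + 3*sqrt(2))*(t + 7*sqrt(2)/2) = t^2 + 13*sqrt(2)*t/2 + 21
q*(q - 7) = q^2 - 7*q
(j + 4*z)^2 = j^2 + 8*j*z + 16*z^2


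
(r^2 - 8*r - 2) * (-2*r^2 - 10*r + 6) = -2*r^4 + 6*r^3 + 90*r^2 - 28*r - 12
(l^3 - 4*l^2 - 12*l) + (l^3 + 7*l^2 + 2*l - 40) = 2*l^3 + 3*l^2 - 10*l - 40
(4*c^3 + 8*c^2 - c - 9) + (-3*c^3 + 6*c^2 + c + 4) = c^3 + 14*c^2 - 5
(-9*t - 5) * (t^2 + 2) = -9*t^3 - 5*t^2 - 18*t - 10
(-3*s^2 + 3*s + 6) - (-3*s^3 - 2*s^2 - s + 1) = 3*s^3 - s^2 + 4*s + 5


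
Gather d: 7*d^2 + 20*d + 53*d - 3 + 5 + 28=7*d^2 + 73*d + 30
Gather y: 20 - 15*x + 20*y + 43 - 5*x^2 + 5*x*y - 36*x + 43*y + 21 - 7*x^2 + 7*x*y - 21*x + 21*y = -12*x^2 - 72*x + y*(12*x + 84) + 84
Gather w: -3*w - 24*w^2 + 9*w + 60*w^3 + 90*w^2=60*w^3 + 66*w^2 + 6*w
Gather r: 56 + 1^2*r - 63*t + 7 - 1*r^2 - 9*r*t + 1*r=-r^2 + r*(2 - 9*t) - 63*t + 63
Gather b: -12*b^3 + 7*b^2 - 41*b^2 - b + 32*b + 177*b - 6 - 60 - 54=-12*b^3 - 34*b^2 + 208*b - 120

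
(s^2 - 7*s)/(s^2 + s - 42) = s*(s - 7)/(s^2 + s - 42)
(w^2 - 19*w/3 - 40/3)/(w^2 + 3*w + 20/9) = 3*(w - 8)/(3*w + 4)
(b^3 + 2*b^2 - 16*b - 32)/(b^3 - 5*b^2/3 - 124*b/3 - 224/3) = 3*(b^2 - 2*b - 8)/(3*b^2 - 17*b - 56)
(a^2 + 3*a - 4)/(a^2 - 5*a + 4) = (a + 4)/(a - 4)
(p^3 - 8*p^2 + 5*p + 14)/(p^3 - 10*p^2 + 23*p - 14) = (p + 1)/(p - 1)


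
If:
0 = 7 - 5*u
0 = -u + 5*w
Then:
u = 7/5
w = 7/25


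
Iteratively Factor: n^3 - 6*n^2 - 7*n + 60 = (n + 3)*(n^2 - 9*n + 20) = (n - 5)*(n + 3)*(n - 4)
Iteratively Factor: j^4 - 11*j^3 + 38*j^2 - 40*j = (j)*(j^3 - 11*j^2 + 38*j - 40) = j*(j - 5)*(j^2 - 6*j + 8) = j*(j - 5)*(j - 2)*(j - 4)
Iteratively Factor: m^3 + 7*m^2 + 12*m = (m + 3)*(m^2 + 4*m) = m*(m + 3)*(m + 4)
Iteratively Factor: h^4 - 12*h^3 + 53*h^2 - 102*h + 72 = (h - 4)*(h^3 - 8*h^2 + 21*h - 18) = (h - 4)*(h - 3)*(h^2 - 5*h + 6) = (h - 4)*(h - 3)*(h - 2)*(h - 3)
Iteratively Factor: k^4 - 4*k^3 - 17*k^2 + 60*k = (k)*(k^3 - 4*k^2 - 17*k + 60) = k*(k - 3)*(k^2 - k - 20) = k*(k - 3)*(k + 4)*(k - 5)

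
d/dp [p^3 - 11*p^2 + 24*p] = 3*p^2 - 22*p + 24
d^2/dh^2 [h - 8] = 0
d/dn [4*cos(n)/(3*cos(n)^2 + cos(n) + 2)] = 4*(1 - 3*sin(n)^2)*sin(n)/(3*cos(n)^2 + cos(n) + 2)^2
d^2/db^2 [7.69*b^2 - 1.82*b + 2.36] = 15.3800000000000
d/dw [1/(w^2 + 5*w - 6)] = (-2*w - 5)/(w^2 + 5*w - 6)^2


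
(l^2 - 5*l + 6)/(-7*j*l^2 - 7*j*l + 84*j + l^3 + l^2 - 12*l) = (2 - l)/(7*j*l + 28*j - l^2 - 4*l)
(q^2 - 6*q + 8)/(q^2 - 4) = (q - 4)/(q + 2)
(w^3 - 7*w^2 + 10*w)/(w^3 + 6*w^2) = (w^2 - 7*w + 10)/(w*(w + 6))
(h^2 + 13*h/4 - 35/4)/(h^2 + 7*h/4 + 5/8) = 2*(4*h^2 + 13*h - 35)/(8*h^2 + 14*h + 5)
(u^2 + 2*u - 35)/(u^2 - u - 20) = (u + 7)/(u + 4)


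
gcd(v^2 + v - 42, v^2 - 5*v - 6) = v - 6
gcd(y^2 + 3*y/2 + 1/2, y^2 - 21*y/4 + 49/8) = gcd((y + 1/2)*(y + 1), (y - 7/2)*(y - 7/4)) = 1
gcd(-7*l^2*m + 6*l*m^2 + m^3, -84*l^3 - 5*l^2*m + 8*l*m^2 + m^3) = 7*l + m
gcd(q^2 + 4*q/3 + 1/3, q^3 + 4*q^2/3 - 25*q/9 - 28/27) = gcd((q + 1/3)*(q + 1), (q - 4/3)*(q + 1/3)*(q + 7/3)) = q + 1/3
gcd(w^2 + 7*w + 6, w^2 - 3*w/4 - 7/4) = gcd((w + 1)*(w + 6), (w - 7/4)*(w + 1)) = w + 1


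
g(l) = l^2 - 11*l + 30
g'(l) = 2*l - 11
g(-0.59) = 36.84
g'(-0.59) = -12.18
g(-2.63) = 65.85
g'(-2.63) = -16.26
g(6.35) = 0.47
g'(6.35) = 1.70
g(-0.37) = 34.21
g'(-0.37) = -11.74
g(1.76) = 13.74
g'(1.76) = -7.48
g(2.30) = 9.99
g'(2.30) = -6.40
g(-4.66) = 102.98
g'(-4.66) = -20.32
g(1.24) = 17.90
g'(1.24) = -8.52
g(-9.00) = 210.00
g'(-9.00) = -29.00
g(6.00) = 0.00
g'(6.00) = 1.00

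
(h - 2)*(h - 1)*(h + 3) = h^3 - 7*h + 6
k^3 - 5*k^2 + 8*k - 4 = (k - 2)^2*(k - 1)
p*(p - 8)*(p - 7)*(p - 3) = p^4 - 18*p^3 + 101*p^2 - 168*p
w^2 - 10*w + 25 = (w - 5)^2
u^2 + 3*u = u*(u + 3)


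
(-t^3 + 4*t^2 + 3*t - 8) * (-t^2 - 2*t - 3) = t^5 - 2*t^4 - 8*t^3 - 10*t^2 + 7*t + 24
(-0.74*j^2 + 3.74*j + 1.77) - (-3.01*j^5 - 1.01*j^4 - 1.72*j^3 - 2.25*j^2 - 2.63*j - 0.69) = 3.01*j^5 + 1.01*j^4 + 1.72*j^3 + 1.51*j^2 + 6.37*j + 2.46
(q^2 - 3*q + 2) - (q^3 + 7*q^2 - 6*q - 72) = -q^3 - 6*q^2 + 3*q + 74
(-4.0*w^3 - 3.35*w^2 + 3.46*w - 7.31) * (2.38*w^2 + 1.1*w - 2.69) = -9.52*w^5 - 12.373*w^4 + 15.3098*w^3 - 4.5803*w^2 - 17.3484*w + 19.6639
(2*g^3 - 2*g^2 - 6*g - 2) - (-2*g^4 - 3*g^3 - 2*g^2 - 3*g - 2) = 2*g^4 + 5*g^3 - 3*g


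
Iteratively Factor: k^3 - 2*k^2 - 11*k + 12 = (k + 3)*(k^2 - 5*k + 4) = (k - 4)*(k + 3)*(k - 1)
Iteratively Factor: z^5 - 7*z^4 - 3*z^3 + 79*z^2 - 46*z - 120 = (z - 2)*(z^4 - 5*z^3 - 13*z^2 + 53*z + 60) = (z - 2)*(z + 1)*(z^3 - 6*z^2 - 7*z + 60) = (z - 4)*(z - 2)*(z + 1)*(z^2 - 2*z - 15) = (z - 4)*(z - 2)*(z + 1)*(z + 3)*(z - 5)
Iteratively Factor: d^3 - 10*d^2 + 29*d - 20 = (d - 1)*(d^2 - 9*d + 20) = (d - 4)*(d - 1)*(d - 5)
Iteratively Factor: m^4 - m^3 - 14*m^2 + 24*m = (m - 3)*(m^3 + 2*m^2 - 8*m) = (m - 3)*(m - 2)*(m^2 + 4*m) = (m - 3)*(m - 2)*(m + 4)*(m)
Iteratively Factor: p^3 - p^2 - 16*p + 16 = (p - 1)*(p^2 - 16) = (p - 1)*(p + 4)*(p - 4)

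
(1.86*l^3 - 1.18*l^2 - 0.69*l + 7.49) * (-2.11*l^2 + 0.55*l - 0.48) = -3.9246*l^5 + 3.5128*l^4 - 0.0859000000000003*l^3 - 15.617*l^2 + 4.4507*l - 3.5952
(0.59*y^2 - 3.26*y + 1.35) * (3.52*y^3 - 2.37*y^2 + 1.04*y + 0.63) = 2.0768*y^5 - 12.8735*y^4 + 13.0918*y^3 - 6.2182*y^2 - 0.6498*y + 0.8505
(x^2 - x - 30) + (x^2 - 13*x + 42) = 2*x^2 - 14*x + 12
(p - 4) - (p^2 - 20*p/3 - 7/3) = -p^2 + 23*p/3 - 5/3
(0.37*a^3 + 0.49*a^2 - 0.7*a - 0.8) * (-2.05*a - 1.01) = -0.7585*a^4 - 1.3782*a^3 + 0.9401*a^2 + 2.347*a + 0.808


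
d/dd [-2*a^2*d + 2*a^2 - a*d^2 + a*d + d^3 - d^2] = -2*a^2 - 2*a*d + a + 3*d^2 - 2*d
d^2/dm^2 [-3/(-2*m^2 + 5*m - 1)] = 6*(-4*m^2 + 10*m + (4*m - 5)^2 - 2)/(2*m^2 - 5*m + 1)^3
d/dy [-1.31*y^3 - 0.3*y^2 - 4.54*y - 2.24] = -3.93*y^2 - 0.6*y - 4.54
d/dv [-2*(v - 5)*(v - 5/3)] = 40/3 - 4*v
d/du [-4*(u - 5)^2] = 40 - 8*u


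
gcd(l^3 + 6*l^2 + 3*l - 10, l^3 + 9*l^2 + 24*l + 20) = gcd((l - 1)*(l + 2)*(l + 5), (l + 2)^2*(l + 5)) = l^2 + 7*l + 10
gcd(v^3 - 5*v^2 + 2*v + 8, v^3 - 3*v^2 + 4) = v^2 - v - 2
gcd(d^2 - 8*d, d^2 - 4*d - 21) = 1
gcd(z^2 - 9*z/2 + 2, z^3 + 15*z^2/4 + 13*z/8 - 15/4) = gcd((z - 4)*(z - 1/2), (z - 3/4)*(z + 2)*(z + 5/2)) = 1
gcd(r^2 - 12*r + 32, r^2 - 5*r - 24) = r - 8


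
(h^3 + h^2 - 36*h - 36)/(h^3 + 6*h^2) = 1 - 5/h - 6/h^2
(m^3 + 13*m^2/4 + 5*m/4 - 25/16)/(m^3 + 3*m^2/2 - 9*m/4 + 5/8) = (4*m + 5)/(2*(2*m - 1))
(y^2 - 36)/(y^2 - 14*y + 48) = (y + 6)/(y - 8)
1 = 1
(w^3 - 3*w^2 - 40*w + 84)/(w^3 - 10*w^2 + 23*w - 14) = (w + 6)/(w - 1)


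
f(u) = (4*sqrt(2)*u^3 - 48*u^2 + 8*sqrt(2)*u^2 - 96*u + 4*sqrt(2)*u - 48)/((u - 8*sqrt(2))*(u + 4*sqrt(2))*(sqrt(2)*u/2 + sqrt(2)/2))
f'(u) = (12*sqrt(2)*u^2 - 96*u + 16*sqrt(2)*u - 96 + 4*sqrt(2))/((u - 8*sqrt(2))*(u + 4*sqrt(2))*(sqrt(2)*u/2 + sqrt(2)/2)) - sqrt(2)*(4*sqrt(2)*u^3 - 48*u^2 + 8*sqrt(2)*u^2 - 96*u + 4*sqrt(2)*u - 48)/(2*(u - 8*sqrt(2))*(u + 4*sqrt(2))*(sqrt(2)*u/2 + sqrt(2)/2)^2) - (4*sqrt(2)*u^3 - 48*u^2 + 8*sqrt(2)*u^2 - 96*u + 4*sqrt(2)*u - 48)/((u - 8*sqrt(2))*(u + 4*sqrt(2))^2*(sqrt(2)*u/2 + sqrt(2)/2)) - (4*sqrt(2)*u^3 - 48*u^2 + 8*sqrt(2)*u^2 - 96*u + 4*sqrt(2)*u - 48)/((u - 8*sqrt(2))^2*(u + 4*sqrt(2))*(sqrt(2)*u/2 + sqrt(2)/2)) = 8*(-u^2 + 2*sqrt(2)*u^2 - 128*u + 12*sqrt(2)*u - 112 + 384*sqrt(2))/(u^4 - 8*sqrt(2)*u^3 - 96*u^2 + 512*sqrt(2)*u + 4096)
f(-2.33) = -2.54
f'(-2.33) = 2.72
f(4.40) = 2.54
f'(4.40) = -0.04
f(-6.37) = 50.61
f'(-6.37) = 60.99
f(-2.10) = -1.95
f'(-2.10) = 2.36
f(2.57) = 2.35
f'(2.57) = 0.24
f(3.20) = 2.47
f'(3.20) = 0.15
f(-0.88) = 0.15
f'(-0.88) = 1.25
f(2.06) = 2.20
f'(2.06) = 0.33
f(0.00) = 1.06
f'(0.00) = 0.84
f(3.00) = 2.44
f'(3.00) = 0.18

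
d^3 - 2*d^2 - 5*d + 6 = (d - 3)*(d - 1)*(d + 2)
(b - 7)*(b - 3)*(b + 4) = b^3 - 6*b^2 - 19*b + 84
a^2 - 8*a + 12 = (a - 6)*(a - 2)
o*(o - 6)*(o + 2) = o^3 - 4*o^2 - 12*o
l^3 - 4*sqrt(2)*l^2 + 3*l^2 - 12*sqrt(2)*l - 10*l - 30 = (l + 3)*(l - 5*sqrt(2))*(l + sqrt(2))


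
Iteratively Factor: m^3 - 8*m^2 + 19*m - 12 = (m - 4)*(m^2 - 4*m + 3) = (m - 4)*(m - 3)*(m - 1)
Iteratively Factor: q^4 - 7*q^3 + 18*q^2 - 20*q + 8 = (q - 1)*(q^3 - 6*q^2 + 12*q - 8) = (q - 2)*(q - 1)*(q^2 - 4*q + 4) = (q - 2)^2*(q - 1)*(q - 2)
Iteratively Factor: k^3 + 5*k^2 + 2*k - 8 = (k + 2)*(k^2 + 3*k - 4) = (k - 1)*(k + 2)*(k + 4)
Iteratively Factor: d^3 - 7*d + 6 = (d - 2)*(d^2 + 2*d - 3) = (d - 2)*(d - 1)*(d + 3)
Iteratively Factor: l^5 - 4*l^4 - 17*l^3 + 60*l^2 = (l)*(l^4 - 4*l^3 - 17*l^2 + 60*l) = l^2*(l^3 - 4*l^2 - 17*l + 60) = l^2*(l - 3)*(l^2 - l - 20) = l^2*(l - 5)*(l - 3)*(l + 4)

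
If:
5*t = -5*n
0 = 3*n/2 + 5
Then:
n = -10/3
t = 10/3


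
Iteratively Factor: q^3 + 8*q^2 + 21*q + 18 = (q + 2)*(q^2 + 6*q + 9) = (q + 2)*(q + 3)*(q + 3)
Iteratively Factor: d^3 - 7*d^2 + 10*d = (d)*(d^2 - 7*d + 10) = d*(d - 5)*(d - 2)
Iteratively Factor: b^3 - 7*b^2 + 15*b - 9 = (b - 3)*(b^2 - 4*b + 3) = (b - 3)*(b - 1)*(b - 3)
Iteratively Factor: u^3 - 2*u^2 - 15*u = (u - 5)*(u^2 + 3*u) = (u - 5)*(u + 3)*(u)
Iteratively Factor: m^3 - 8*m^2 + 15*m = (m - 5)*(m^2 - 3*m) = m*(m - 5)*(m - 3)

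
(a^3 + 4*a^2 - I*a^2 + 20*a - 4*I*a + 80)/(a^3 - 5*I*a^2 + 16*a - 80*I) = (a + 4)/(a - 4*I)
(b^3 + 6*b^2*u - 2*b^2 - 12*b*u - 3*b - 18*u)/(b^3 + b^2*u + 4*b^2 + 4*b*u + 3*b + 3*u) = (b^2 + 6*b*u - 3*b - 18*u)/(b^2 + b*u + 3*b + 3*u)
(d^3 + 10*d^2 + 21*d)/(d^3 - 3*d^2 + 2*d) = (d^2 + 10*d + 21)/(d^2 - 3*d + 2)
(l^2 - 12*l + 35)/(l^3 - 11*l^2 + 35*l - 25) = (l - 7)/(l^2 - 6*l + 5)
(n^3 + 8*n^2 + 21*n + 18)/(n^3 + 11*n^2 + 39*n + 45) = (n + 2)/(n + 5)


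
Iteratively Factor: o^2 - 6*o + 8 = (o - 4)*(o - 2)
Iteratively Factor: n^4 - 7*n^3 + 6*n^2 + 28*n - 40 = (n - 2)*(n^3 - 5*n^2 - 4*n + 20) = (n - 2)^2*(n^2 - 3*n - 10) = (n - 5)*(n - 2)^2*(n + 2)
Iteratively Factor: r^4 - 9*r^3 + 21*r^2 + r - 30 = (r - 2)*(r^3 - 7*r^2 + 7*r + 15) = (r - 2)*(r + 1)*(r^2 - 8*r + 15) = (r - 3)*(r - 2)*(r + 1)*(r - 5)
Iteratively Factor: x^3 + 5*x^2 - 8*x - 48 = (x + 4)*(x^2 + x - 12) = (x + 4)^2*(x - 3)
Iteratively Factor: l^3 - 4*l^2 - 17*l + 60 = (l - 5)*(l^2 + l - 12) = (l - 5)*(l + 4)*(l - 3)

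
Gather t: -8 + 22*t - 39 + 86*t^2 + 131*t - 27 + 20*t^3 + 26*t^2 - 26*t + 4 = 20*t^3 + 112*t^2 + 127*t - 70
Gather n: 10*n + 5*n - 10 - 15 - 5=15*n - 30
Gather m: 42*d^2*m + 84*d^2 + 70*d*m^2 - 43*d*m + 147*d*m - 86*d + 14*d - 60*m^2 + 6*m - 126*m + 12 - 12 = 84*d^2 - 72*d + m^2*(70*d - 60) + m*(42*d^2 + 104*d - 120)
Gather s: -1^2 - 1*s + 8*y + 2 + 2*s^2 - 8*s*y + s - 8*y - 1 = 2*s^2 - 8*s*y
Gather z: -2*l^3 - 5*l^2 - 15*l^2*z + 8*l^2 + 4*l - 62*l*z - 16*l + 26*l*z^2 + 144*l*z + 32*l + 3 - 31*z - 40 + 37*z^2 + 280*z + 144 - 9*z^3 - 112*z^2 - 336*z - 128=-2*l^3 + 3*l^2 + 20*l - 9*z^3 + z^2*(26*l - 75) + z*(-15*l^2 + 82*l - 87) - 21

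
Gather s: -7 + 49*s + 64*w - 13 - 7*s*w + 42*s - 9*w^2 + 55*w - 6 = s*(91 - 7*w) - 9*w^2 + 119*w - 26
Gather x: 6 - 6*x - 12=-6*x - 6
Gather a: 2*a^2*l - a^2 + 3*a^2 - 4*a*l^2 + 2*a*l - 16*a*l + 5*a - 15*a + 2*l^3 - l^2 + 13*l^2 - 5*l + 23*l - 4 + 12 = a^2*(2*l + 2) + a*(-4*l^2 - 14*l - 10) + 2*l^3 + 12*l^2 + 18*l + 8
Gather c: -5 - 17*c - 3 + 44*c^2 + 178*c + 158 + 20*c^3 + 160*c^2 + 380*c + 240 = 20*c^3 + 204*c^2 + 541*c + 390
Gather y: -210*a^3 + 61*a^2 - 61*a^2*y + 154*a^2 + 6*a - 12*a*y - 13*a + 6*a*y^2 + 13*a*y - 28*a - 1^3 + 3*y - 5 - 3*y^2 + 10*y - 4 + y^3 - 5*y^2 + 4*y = -210*a^3 + 215*a^2 - 35*a + y^3 + y^2*(6*a - 8) + y*(-61*a^2 + a + 17) - 10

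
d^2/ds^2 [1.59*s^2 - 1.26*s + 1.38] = 3.18000000000000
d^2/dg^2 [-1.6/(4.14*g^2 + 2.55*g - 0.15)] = (54.84672*g^2 + 33.7824*g - 1.6*(8.28*g + 2.55)*(16.56*g + 5.1) - 1.9872)/(4.14*g^2 + 2.55*g - 0.15)^3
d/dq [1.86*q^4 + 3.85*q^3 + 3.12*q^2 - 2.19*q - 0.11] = 7.44*q^3 + 11.55*q^2 + 6.24*q - 2.19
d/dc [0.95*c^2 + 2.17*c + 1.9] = 1.9*c + 2.17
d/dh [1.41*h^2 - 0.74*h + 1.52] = 2.82*h - 0.74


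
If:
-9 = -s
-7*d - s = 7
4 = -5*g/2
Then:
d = -16/7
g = -8/5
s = 9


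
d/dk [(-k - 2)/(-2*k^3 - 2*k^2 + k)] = 2*(-2*k^3 - 7*k^2 - 4*k + 1)/(k^2*(4*k^4 + 8*k^3 - 4*k + 1))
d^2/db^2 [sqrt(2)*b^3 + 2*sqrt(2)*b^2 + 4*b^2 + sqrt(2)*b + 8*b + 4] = 6*sqrt(2)*b + 4*sqrt(2) + 8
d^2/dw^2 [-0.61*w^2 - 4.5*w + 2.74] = -1.22000000000000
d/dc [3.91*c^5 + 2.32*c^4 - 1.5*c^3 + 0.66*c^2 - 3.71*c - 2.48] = 19.55*c^4 + 9.28*c^3 - 4.5*c^2 + 1.32*c - 3.71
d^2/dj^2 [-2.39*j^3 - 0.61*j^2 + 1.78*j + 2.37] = -14.34*j - 1.22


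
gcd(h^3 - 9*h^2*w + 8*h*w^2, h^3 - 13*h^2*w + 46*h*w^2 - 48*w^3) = -h + 8*w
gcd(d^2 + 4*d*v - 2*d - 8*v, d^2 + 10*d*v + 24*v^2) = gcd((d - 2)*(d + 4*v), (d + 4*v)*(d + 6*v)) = d + 4*v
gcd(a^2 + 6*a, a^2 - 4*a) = a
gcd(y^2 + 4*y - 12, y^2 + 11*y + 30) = y + 6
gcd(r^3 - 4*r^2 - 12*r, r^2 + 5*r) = r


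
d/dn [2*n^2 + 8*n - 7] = 4*n + 8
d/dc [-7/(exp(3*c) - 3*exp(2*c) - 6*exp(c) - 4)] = 21*(exp(2*c) - 2*exp(c) - 2)*exp(c)/(-exp(3*c) + 3*exp(2*c) + 6*exp(c) + 4)^2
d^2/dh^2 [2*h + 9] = 0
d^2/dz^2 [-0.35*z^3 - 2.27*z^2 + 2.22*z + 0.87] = -2.1*z - 4.54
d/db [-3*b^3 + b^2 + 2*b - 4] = -9*b^2 + 2*b + 2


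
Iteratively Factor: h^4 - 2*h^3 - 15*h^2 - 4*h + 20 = (h - 5)*(h^3 + 3*h^2 - 4) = (h - 5)*(h + 2)*(h^2 + h - 2) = (h - 5)*(h + 2)^2*(h - 1)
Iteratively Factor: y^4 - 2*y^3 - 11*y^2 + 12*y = (y - 1)*(y^3 - y^2 - 12*y) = y*(y - 1)*(y^2 - y - 12) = y*(y - 4)*(y - 1)*(y + 3)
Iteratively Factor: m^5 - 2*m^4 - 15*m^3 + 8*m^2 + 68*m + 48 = (m - 3)*(m^4 + m^3 - 12*m^2 - 28*m - 16) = (m - 3)*(m + 2)*(m^3 - m^2 - 10*m - 8) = (m - 3)*(m + 2)^2*(m^2 - 3*m - 4) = (m - 4)*(m - 3)*(m + 2)^2*(m + 1)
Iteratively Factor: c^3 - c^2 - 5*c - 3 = (c - 3)*(c^2 + 2*c + 1) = (c - 3)*(c + 1)*(c + 1)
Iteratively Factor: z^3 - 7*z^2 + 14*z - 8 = (z - 4)*(z^2 - 3*z + 2) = (z - 4)*(z - 1)*(z - 2)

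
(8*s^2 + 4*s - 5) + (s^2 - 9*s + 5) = 9*s^2 - 5*s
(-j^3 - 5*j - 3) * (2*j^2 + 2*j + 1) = -2*j^5 - 2*j^4 - 11*j^3 - 16*j^2 - 11*j - 3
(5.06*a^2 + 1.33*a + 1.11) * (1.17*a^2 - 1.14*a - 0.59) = 5.9202*a^4 - 4.2123*a^3 - 3.2029*a^2 - 2.0501*a - 0.6549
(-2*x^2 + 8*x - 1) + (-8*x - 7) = -2*x^2 - 8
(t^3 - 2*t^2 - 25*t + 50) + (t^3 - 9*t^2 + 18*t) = 2*t^3 - 11*t^2 - 7*t + 50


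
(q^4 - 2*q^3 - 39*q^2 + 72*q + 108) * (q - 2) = q^5 - 4*q^4 - 35*q^3 + 150*q^2 - 36*q - 216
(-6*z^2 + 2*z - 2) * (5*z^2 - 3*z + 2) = -30*z^4 + 28*z^3 - 28*z^2 + 10*z - 4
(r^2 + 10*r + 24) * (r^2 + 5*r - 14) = r^4 + 15*r^3 + 60*r^2 - 20*r - 336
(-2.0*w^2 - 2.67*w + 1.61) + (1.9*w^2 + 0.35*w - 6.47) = -0.1*w^2 - 2.32*w - 4.86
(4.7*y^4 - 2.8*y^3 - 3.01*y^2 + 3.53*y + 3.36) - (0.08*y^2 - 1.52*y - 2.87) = 4.7*y^4 - 2.8*y^3 - 3.09*y^2 + 5.05*y + 6.23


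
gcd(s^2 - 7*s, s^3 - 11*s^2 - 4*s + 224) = s - 7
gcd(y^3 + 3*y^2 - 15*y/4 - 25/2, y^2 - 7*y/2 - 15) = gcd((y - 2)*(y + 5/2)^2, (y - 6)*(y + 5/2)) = y + 5/2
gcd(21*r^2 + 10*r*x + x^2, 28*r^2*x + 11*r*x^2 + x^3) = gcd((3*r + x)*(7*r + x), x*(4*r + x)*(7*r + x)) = 7*r + x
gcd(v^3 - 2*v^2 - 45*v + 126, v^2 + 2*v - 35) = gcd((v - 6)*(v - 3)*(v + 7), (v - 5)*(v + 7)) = v + 7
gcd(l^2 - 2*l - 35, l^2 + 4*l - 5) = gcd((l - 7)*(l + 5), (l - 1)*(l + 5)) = l + 5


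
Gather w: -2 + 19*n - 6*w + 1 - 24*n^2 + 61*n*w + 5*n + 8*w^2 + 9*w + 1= -24*n^2 + 24*n + 8*w^2 + w*(61*n + 3)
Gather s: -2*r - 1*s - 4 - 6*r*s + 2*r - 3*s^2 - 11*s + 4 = -3*s^2 + s*(-6*r - 12)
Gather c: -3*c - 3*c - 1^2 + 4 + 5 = 8 - 6*c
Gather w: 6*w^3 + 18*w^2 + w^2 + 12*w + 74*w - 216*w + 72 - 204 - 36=6*w^3 + 19*w^2 - 130*w - 168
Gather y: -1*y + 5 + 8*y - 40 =7*y - 35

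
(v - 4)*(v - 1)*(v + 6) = v^3 + v^2 - 26*v + 24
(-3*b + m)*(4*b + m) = -12*b^2 + b*m + m^2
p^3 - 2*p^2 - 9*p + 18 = (p - 3)*(p - 2)*(p + 3)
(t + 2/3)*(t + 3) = t^2 + 11*t/3 + 2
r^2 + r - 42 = (r - 6)*(r + 7)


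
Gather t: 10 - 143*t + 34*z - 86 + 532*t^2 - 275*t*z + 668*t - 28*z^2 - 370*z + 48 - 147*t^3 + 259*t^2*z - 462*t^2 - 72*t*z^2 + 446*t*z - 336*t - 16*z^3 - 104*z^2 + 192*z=-147*t^3 + t^2*(259*z + 70) + t*(-72*z^2 + 171*z + 189) - 16*z^3 - 132*z^2 - 144*z - 28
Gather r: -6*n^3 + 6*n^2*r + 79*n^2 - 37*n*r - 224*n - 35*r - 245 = -6*n^3 + 79*n^2 - 224*n + r*(6*n^2 - 37*n - 35) - 245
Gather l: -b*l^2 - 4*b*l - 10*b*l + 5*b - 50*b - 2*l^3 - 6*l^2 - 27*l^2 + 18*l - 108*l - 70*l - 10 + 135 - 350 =-45*b - 2*l^3 + l^2*(-b - 33) + l*(-14*b - 160) - 225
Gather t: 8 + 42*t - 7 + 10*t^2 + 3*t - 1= 10*t^2 + 45*t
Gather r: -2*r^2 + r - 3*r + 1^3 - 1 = -2*r^2 - 2*r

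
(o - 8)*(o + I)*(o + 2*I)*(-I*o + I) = -I*o^4 + 3*o^3 + 9*I*o^3 - 27*o^2 - 6*I*o^2 + 24*o - 18*I*o + 16*I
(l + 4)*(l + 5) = l^2 + 9*l + 20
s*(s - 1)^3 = s^4 - 3*s^3 + 3*s^2 - s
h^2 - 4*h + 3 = (h - 3)*(h - 1)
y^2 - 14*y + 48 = (y - 8)*(y - 6)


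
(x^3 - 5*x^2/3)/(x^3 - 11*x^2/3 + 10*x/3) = x/(x - 2)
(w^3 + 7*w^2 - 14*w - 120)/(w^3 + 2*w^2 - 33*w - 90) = (w^2 + 2*w - 24)/(w^2 - 3*w - 18)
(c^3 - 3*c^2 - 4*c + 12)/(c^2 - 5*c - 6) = (-c^3 + 3*c^2 + 4*c - 12)/(-c^2 + 5*c + 6)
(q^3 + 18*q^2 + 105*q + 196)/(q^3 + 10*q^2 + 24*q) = (q^2 + 14*q + 49)/(q*(q + 6))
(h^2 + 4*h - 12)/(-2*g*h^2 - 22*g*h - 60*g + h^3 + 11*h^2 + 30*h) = (2 - h)/(2*g*h + 10*g - h^2 - 5*h)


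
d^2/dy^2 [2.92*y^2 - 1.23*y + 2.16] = 5.84000000000000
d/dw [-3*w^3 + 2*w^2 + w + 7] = -9*w^2 + 4*w + 1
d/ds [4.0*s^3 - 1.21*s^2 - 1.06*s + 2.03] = 12.0*s^2 - 2.42*s - 1.06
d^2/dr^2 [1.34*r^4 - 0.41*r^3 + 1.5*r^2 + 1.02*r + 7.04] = 16.08*r^2 - 2.46*r + 3.0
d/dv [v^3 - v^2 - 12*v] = 3*v^2 - 2*v - 12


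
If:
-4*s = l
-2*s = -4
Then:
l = -8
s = 2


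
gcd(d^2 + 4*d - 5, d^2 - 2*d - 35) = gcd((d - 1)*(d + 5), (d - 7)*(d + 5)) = d + 5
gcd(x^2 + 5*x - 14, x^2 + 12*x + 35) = x + 7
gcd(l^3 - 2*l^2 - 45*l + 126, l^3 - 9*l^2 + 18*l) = l^2 - 9*l + 18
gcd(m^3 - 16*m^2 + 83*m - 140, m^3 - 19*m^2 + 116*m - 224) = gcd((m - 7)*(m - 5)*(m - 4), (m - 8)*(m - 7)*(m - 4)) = m^2 - 11*m + 28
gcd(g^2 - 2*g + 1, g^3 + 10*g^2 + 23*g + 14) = 1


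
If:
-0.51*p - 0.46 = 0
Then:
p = -0.90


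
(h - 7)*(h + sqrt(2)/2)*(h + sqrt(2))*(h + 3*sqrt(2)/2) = h^4 - 7*h^3 + 3*sqrt(2)*h^3 - 21*sqrt(2)*h^2 + 11*h^2/2 - 77*h/2 + 3*sqrt(2)*h/2 - 21*sqrt(2)/2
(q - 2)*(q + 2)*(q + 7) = q^3 + 7*q^2 - 4*q - 28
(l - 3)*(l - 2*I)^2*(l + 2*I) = l^4 - 3*l^3 - 2*I*l^3 + 4*l^2 + 6*I*l^2 - 12*l - 8*I*l + 24*I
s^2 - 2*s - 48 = (s - 8)*(s + 6)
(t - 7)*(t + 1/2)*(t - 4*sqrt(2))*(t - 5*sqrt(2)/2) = t^4 - 13*sqrt(2)*t^3/2 - 13*t^3/2 + 33*t^2/2 + 169*sqrt(2)*t^2/4 - 130*t + 91*sqrt(2)*t/4 - 70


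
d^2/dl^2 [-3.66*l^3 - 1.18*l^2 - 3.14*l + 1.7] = -21.96*l - 2.36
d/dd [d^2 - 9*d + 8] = 2*d - 9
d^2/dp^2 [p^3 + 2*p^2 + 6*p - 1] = 6*p + 4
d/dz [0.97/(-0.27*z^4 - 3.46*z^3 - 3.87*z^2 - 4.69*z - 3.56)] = (1.0476*z^3 + 10.0686*z^2 + 7.5078*z + 4.5493)/(0.27*z^4 + 3.46*z^3 + 3.87*z^2 + 4.69*z + 3.56)^2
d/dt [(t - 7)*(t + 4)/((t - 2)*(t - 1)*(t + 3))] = (-t^4 + 6*t^3 + 77*t^2 + 12*t - 214)/(t^6 - 14*t^4 + 12*t^3 + 49*t^2 - 84*t + 36)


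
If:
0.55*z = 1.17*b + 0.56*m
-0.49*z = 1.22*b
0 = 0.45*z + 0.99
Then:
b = 0.88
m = -4.01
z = -2.20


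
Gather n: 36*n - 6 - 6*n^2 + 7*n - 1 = -6*n^2 + 43*n - 7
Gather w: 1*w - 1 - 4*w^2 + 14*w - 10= -4*w^2 + 15*w - 11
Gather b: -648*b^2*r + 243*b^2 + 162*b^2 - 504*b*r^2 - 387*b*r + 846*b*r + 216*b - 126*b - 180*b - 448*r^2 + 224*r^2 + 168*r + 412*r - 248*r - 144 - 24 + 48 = b^2*(405 - 648*r) + b*(-504*r^2 + 459*r - 90) - 224*r^2 + 332*r - 120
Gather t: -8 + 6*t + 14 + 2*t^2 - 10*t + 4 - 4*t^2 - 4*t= -2*t^2 - 8*t + 10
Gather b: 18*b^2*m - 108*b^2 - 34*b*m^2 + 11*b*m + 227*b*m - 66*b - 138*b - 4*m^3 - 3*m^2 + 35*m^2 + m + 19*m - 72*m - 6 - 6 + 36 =b^2*(18*m - 108) + b*(-34*m^2 + 238*m - 204) - 4*m^3 + 32*m^2 - 52*m + 24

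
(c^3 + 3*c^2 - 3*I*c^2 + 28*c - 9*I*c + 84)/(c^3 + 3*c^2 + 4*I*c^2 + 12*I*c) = (c - 7*I)/c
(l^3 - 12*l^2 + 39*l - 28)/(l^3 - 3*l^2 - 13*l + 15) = (l^2 - 11*l + 28)/(l^2 - 2*l - 15)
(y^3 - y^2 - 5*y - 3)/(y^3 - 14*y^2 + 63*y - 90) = (y^2 + 2*y + 1)/(y^2 - 11*y + 30)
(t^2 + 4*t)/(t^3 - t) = (t + 4)/(t^2 - 1)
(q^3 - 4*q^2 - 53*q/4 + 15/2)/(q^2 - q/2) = q - 7/2 - 15/q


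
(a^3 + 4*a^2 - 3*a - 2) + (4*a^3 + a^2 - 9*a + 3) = 5*a^3 + 5*a^2 - 12*a + 1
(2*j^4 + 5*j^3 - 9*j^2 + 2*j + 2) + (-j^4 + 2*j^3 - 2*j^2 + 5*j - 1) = j^4 + 7*j^3 - 11*j^2 + 7*j + 1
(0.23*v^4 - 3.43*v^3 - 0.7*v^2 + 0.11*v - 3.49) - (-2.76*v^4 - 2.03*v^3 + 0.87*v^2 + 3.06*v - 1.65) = 2.99*v^4 - 1.4*v^3 - 1.57*v^2 - 2.95*v - 1.84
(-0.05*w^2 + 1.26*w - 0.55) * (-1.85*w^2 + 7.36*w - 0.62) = 0.0925*w^4 - 2.699*w^3 + 10.3221*w^2 - 4.8292*w + 0.341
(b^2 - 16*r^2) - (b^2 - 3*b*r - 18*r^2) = 3*b*r + 2*r^2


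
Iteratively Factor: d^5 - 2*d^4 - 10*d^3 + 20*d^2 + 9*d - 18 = (d + 3)*(d^4 - 5*d^3 + 5*d^2 + 5*d - 6) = (d + 1)*(d + 3)*(d^3 - 6*d^2 + 11*d - 6) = (d - 2)*(d + 1)*(d + 3)*(d^2 - 4*d + 3) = (d - 3)*(d - 2)*(d + 1)*(d + 3)*(d - 1)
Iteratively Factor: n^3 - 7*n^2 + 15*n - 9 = (n - 1)*(n^2 - 6*n + 9) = (n - 3)*(n - 1)*(n - 3)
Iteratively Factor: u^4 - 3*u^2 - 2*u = (u + 1)*(u^3 - u^2 - 2*u) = (u - 2)*(u + 1)*(u^2 + u) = (u - 2)*(u + 1)^2*(u)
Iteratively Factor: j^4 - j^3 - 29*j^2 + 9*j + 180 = (j + 4)*(j^3 - 5*j^2 - 9*j + 45) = (j - 3)*(j + 4)*(j^2 - 2*j - 15) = (j - 5)*(j - 3)*(j + 4)*(j + 3)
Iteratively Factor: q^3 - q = (q)*(q^2 - 1) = q*(q + 1)*(q - 1)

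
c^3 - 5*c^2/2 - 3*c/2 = c*(c - 3)*(c + 1/2)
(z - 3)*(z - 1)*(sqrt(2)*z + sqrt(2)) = sqrt(2)*z^3 - 3*sqrt(2)*z^2 - sqrt(2)*z + 3*sqrt(2)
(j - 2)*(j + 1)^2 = j^3 - 3*j - 2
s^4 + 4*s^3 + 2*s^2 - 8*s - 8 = (s + 2)^2*(s - sqrt(2))*(s + sqrt(2))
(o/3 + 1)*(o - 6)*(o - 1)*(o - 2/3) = o^4/3 - 14*o^3/9 - 37*o^2/9 + 28*o/3 - 4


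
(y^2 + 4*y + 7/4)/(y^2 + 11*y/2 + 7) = (y + 1/2)/(y + 2)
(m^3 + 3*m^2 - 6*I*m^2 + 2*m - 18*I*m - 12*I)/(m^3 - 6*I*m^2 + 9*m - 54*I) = (m^2 + 3*m + 2)/(m^2 + 9)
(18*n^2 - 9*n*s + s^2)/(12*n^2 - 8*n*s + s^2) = (-3*n + s)/(-2*n + s)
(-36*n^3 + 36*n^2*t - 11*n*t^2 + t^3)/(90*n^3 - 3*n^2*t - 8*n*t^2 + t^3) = (6*n^2 - 5*n*t + t^2)/(-15*n^2 - 2*n*t + t^2)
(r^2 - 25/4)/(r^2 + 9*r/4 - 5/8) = 2*(2*r - 5)/(4*r - 1)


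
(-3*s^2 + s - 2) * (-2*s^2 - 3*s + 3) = 6*s^4 + 7*s^3 - 8*s^2 + 9*s - 6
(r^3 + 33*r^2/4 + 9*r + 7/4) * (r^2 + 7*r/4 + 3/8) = r^5 + 10*r^4 + 381*r^3/16 + 659*r^2/32 + 103*r/16 + 21/32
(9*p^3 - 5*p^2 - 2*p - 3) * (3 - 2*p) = -18*p^4 + 37*p^3 - 11*p^2 - 9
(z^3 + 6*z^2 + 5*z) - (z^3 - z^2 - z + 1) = 7*z^2 + 6*z - 1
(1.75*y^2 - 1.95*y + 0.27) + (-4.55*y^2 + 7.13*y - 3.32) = -2.8*y^2 + 5.18*y - 3.05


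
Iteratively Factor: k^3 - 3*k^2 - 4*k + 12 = (k + 2)*(k^2 - 5*k + 6) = (k - 2)*(k + 2)*(k - 3)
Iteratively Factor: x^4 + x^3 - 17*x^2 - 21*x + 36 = (x + 3)*(x^3 - 2*x^2 - 11*x + 12) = (x - 4)*(x + 3)*(x^2 + 2*x - 3) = (x - 4)*(x + 3)^2*(x - 1)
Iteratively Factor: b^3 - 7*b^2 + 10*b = (b - 2)*(b^2 - 5*b) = b*(b - 2)*(b - 5)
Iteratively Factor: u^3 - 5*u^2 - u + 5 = (u - 1)*(u^2 - 4*u - 5) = (u - 1)*(u + 1)*(u - 5)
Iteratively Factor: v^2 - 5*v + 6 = (v - 3)*(v - 2)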